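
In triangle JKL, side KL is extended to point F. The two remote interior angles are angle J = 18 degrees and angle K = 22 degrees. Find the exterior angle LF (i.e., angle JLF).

By the exterior angle theorem, an exterior angle of a triangle equals the sum of the two remote interior angles.
Exterior angle = angle J + angle K
Exterior angle = 18 + 22 = 40 degrees

40 degrees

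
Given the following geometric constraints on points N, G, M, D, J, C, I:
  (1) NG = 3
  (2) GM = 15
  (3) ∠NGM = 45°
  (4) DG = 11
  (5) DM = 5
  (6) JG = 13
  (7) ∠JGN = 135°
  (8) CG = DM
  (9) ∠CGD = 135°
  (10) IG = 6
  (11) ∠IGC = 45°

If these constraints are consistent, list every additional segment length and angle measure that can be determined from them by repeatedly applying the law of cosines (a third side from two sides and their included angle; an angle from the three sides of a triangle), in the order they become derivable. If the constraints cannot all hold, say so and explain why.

The constraints are consistent. Derivable facts, in order:
After 1 step:
- CI ≈ 4.31
- DC ≈ 14.96
- NJ ≈ 15.27
- NM ≈ 13.05
- ∠DGM = 13.41°
- ∠DMG = 30.68°
- ∠GDM = 135.9°
After 2 steps:
- ∠CDG = 13.67°
- ∠CIG = 55.12°
- ∠DCG = 31.33°
- ∠GCI = 79.88°
- ∠GJN = 7.99°
- ∠GMN = 9.35°
- ∠GNJ = 37.01°
- ∠GNM = 125.65°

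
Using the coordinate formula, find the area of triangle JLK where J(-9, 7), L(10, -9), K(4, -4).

The Shoelace formula computes the area from vertex coordinates by summing cross products.
For vertices (-9,7), (10,-9), (4,-4):
Signed sum = -9*-9 - 10*7 + 10*-4 - 4*-9 + 4*7 - -9*-4
= 11 + -4 + -8 = -1
Area = (1/2)|-1| = 1/2.

1/2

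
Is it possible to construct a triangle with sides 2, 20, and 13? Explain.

No.
The triangle inequality is violated: 2 + 13 = 15 ≤ 20.
These lengths cannot form a triangle.

No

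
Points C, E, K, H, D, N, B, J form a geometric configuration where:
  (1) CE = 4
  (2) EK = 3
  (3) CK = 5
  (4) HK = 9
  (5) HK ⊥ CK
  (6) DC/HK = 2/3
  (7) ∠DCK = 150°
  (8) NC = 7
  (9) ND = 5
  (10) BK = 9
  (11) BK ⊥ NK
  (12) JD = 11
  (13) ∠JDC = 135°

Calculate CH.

Step 1: By the law of cosines on triangle CKH: CH² = 5² + 9² − 2·5·9·cos(90°) = 106, so CH = √106.

Therefore, the length of CH = √106.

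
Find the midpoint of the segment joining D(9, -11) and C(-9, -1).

The midpoint is the average of the coordinates:
x: (9 + -9)/2 = 0
y: (-11 + -1)/2 = -6
Midpoint = (0, -6)

(0, -6)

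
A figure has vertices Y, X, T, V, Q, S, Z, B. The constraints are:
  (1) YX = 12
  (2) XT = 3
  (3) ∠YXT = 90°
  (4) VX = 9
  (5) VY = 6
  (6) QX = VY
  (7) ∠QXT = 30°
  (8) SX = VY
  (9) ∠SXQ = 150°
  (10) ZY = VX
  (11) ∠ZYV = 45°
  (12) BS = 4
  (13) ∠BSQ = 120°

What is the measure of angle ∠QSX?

From the given relations: SX = VY = 6; QX = VY = 6.
Step 1: By the law of cosines on triangle SXQ: SQ² = 6² + 6² − 2·6·6·cos(150°) = 134.35, so SQ ≈ 11.59.
Step 2: By the inverse law of cosines on triangle QSX: cos(∠QSX) = (11.59² + 6² − 6²) / (2·11.59·6) = 134.35/139.09 = 0.9659, so ∠QSX = 15°.

Therefore, the measure of angle ∠QSX = 15°.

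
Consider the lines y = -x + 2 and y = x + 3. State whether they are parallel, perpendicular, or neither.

Slope of line 1: m1 = -1
Slope of line 2: m2 = 1
m1 * m2 = -1, so perpendicular.

Perpendicular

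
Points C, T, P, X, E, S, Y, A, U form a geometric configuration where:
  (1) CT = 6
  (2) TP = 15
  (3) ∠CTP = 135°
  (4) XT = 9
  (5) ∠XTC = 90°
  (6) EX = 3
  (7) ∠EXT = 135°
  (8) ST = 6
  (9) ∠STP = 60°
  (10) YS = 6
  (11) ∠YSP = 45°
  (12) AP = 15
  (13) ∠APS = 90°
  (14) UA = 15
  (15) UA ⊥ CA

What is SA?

Step 1: By the law of cosines on triangle STP: SP² = 6² + 15² − 2·6·15·cos(60°) = 171, so SP = 3·√19.
Step 2: By the law of cosines on triangle SPA: SA² = (3·√19)² + 15² − 2·3·√19·15·cos(90°) = 396, so SA = 6·√11.

Therefore, the length of SA = 6·√11.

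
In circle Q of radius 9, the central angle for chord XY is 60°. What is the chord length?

Chord = 2(9) sin(30°) = 9

9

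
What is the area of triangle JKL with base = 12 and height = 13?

A triangle's area is half the area of a rectangle with the same base and height.
Area = (1/2) * 12 * 13 = 78.

78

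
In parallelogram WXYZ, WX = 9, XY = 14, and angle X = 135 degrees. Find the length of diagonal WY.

Law of cosines: d^2 = 9^2 + 14^2 - 2(9)(14)cos(135°) = 126*sqrt(2) + 277, so d = sqrt(126*sqrt(2) + 277).

sqrt(126*sqrt(2) + 277)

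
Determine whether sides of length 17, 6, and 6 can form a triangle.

Check the triangle inequality: 6 + 6 = 12 ≤ 17.
Since the sum of two sides does not exceed the third, no triangle can be formed.

No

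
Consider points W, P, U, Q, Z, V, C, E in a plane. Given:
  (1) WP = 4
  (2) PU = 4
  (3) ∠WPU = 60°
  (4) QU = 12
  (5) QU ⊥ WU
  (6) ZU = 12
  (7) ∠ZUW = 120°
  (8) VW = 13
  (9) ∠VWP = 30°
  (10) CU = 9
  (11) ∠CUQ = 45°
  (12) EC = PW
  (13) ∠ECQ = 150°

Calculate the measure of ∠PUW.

Step 1: By the law of cosines on triangle UPW: UW² = 4² + 4² − 2·4·4·cos(60°) = 16, so UW = 4.
Step 2: By the inverse law of cosines on triangle PUW: cos(∠PUW) = (4² + 4² − 4²) / (2·4·4) = 16/32 = 0.5, so ∠PUW = 60°.

Therefore, the measure of angle ∠PUW = 60°.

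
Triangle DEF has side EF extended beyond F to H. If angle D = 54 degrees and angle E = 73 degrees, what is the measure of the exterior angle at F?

Exterior angle = 54 + 73 = 127 degrees (exterior angle theorem).

127 degrees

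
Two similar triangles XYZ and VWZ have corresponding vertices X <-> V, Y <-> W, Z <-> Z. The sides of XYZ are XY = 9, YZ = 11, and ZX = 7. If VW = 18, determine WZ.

k = 18/9 = 2. WZ = 2 * 11 = 22.

22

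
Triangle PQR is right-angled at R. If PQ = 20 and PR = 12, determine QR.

QR = sqrt(20^2 - 12^2) = sqrt(256) = 16

16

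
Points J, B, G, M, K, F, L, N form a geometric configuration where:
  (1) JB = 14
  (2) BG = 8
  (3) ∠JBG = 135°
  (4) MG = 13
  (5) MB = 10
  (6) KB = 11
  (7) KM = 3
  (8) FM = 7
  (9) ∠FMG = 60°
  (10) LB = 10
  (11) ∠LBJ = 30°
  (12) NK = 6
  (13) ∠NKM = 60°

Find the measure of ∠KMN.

Step 1: By the law of cosines on triangle MKN: MN² = 3² + 6² − 2·3·6·cos(60°) = 27, so MN = 3·√3.
Step 2: By the inverse law of cosines on triangle KMN: cos(∠KMN) = (3² + (3·√3)² − 6²) / (2·3·3·√3) = 0/31.18 = 0, so ∠KMN = 90°.

Therefore, the measure of angle ∠KMN = 90°.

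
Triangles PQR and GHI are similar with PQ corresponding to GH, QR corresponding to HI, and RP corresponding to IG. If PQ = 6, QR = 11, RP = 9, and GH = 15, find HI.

k = 15/6 = 5/2. HI = 5/2 * 11 = 55/2.

55/2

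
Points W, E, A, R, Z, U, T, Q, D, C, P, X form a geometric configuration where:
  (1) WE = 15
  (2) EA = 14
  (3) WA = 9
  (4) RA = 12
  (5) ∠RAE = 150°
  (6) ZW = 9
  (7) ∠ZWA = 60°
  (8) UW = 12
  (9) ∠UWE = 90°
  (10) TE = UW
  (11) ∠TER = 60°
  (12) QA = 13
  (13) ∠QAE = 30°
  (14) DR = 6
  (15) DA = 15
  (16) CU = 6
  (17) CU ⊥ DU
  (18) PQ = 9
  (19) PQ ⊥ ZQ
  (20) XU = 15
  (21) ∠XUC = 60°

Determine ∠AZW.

Step 1: By the law of cosines on triangle ZWA: ZA² = 9² + 9² − 2·9·9·cos(60°) = 81, so ZA = 9.
Step 2: By the inverse law of cosines on triangle AZW: cos(∠AZW) = (9² + 9² − 9²) / (2·9·9) = 81/162 = 0.5, so ∠AZW = 60°.

Therefore, the measure of angle ∠AZW = 60°.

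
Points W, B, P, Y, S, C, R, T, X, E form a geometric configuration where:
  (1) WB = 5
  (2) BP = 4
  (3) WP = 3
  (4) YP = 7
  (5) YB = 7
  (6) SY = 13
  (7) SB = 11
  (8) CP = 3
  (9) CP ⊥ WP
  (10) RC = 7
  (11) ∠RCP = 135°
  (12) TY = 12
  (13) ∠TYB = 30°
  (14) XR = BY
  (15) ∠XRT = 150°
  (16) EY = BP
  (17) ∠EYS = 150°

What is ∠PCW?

Step 1: By the law of cosines on triangle CPW: CW² = 3² + 3² − 2·3·3·cos(90°) = 18, so CW = 3·√2.
Step 2: By the inverse law of cosines on triangle PCW: cos(∠PCW) = (3² + (3·√2)² − 3²) / (2·3·3·√2) = 18/25.46 = 0.7071, so ∠PCW = 45°.

Therefore, the measure of angle ∠PCW = 45°.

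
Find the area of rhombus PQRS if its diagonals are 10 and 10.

Area of a rhombus = (d1 * d2) / 2
Area = (10 * 10) / 2
Area = 100 / 2
Area = 50

50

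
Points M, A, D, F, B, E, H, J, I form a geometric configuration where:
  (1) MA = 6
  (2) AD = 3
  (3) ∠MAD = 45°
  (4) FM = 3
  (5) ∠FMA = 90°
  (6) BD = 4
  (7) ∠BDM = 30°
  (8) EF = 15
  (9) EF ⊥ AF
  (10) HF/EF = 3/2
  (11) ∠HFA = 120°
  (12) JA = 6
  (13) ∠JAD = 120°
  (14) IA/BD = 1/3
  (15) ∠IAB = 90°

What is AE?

Step 1: By the law of cosines on triangle FMA: FA² = 3² + 6² − 2·3·6·cos(90°) = 45, so FA = 3·√5.
Step 2: By the law of cosines on triangle AFE: AE² = (3·√5)² + 15² − 2·3·√5·15·cos(90°) = 270, so AE = 3·√30.

Therefore, the length of AE = 3·√30.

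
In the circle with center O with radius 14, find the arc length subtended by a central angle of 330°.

Arc length = 2πr × θ/360
= 2π × 14 × 11/12
= 77*pi/3

77*pi/3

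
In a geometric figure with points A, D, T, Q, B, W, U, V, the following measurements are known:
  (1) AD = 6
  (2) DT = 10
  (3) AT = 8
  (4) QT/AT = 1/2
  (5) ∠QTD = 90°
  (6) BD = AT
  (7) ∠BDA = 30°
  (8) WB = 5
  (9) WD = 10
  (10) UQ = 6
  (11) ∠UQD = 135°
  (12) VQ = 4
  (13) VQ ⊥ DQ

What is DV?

From the given relations: QT = 1/2·AT = 1/2·8 = 4.
Step 1: By the law of cosines on triangle DTQ: DQ² = 10² + 4² − 2·10·4·cos(90°) = 116, so DQ = 2·√29.
Step 2: By the law of cosines on triangle DQV: DV² = (2·√29)² + 4² − 2·2·√29·4·cos(90°) = 132, so DV = 2·√33.

Therefore, the length of DV = 2·√33.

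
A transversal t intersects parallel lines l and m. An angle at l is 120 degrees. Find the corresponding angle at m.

Corresponding angles are equal: 120 degrees.

120 degrees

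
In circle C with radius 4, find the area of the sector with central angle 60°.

Sector area = π(4²)(1/6) = 8*pi/3

8*pi/3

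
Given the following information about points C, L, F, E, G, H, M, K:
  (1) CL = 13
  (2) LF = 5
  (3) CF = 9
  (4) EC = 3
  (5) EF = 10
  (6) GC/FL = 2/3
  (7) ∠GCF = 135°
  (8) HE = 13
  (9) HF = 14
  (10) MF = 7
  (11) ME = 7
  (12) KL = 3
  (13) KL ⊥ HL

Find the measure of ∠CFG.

From the given relations: GC = 2/3·FL = 2/3·5 ≈ 3.33.
Step 1: By the law of cosines on triangle FCG: FG² = 9² + 3.33² − 2·9·3.33·cos(135°) = 134.54, so FG ≈ 11.6.
Step 2: By the inverse law of cosines on triangle CFG: cos(∠CFG) = (9² + 11.6² − 3.33²) / (2·9·11.6) = 204.43/208.78 = 0.9791, so ∠CFG = 11.72°.

Therefore, the measure of angle ∠CFG = 11.72°.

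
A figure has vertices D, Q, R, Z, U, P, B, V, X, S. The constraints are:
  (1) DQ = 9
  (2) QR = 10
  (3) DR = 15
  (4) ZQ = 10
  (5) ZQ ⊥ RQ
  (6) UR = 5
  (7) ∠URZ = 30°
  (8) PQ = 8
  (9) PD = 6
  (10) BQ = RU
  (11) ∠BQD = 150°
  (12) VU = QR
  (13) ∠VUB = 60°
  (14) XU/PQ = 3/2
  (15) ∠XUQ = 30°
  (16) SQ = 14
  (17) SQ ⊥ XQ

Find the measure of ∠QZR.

Step 1: By the law of cosines on triangle ZQR: ZR² = 10² + 10² − 2·10·10·cos(90°) = 200, so ZR = 10·√2.
Step 2: By the inverse law of cosines on triangle QZR: cos(∠QZR) = (10² + (10·√2)² − 10²) / (2·10·10·√2) = 200/282.84 = 0.7071, so ∠QZR = 45°.

Therefore, the measure of angle ∠QZR = 45°.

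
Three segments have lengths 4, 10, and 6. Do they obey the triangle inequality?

Check the triangle inequality: 4 + 6 = 10 ≤ 10.
Since the sum of two sides does not exceed the third, no triangle can be formed.

No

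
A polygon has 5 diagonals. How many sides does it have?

Using d = n(n - 3)/2, we solve 5 = n(n - 3)/2.
So n(n - 3) = 10.
Testing n = 5: 5 * 2 = 10 = 10. Correct.
The polygon has 5 sides.

5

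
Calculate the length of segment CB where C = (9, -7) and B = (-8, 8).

d = sqrt((-17)^2 + (15)^2) = sqrt(514)

sqrt(514)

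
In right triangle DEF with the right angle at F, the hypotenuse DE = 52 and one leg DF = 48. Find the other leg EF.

By the Pythagorean theorem: EF^2 = DE^2 - DF^2
EF^2 = 52^2 - 48^2 = 2704 - 2304 = 400
EF = sqrt(400) = 20

20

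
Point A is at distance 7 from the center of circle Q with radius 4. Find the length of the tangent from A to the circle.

The tangent, radius, and line from the external point to the center form a right triangle.
The right angle is where the tangent meets the radius.
By the Pythagorean theorem: tangent² + 4² = 7²
tangent² = 49 - 16 = 33
tangent = sqrt(33)

sqrt(33)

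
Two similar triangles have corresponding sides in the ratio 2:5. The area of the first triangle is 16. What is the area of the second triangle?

For similar figures, the area ratio equals the square of the side ratio.
Side ratio (the first triangle to the second triangle) = 2:5, so area ratio = 2^2:5^2 = 4:25.
If the area of the first triangle is 16, then the area of the second triangle = 16 * (25/4) = 100.

100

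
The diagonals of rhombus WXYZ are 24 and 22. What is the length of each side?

The diagonals of a rhombus bisect each other at right angles.
Half-diagonals: 24/2 = 12 and 22/2 = 11
side = sqrt(12^2 + 11^2)
side = sqrt(144 + 121)
side = sqrt(265)

sqrt(265)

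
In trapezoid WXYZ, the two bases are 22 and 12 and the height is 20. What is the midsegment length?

The midsegment of a trapezoid = (base1 + base2) / 2
midsegment = (22 + 12) / 2
midsegment = 34 / 2
midsegment = 17

17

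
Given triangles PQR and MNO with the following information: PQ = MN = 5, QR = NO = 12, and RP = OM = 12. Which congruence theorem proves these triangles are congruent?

The given information provides:
PQ = MN = 5, QR = NO = 12, and RP = OM = 12
This matches the SSS congruence theorem.
All three pairs of corresponding sides are equal (Side-Side-Side).

SSS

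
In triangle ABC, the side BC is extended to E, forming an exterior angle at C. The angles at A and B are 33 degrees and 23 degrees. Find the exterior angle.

Exterior angle = 33 + 23 = 56 degrees (exterior angle theorem).

56 degrees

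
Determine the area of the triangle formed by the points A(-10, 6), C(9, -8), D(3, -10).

Shoelace: Area = (1/2)|-10(-8--10) + 9(-10-6) + 3(6--8)| = (1/2)(122) = 61

61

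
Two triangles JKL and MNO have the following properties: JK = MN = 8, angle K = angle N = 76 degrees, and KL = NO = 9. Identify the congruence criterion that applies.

The given information matches SAS: Two pairs of corresponding sides and the included angle are equal (Side-Angle-Side).

SAS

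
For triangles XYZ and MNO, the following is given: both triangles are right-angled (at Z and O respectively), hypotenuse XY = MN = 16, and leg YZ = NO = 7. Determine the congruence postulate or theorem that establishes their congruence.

The given information provides:
both triangles are right-angled (at Z and O respectively), hypotenuse XY = MN = 16, and leg YZ = NO = 7
This matches the HL congruence theorem.
The hypotenuse and one leg of two right triangles are equal (Hypotenuse-Leg).

HL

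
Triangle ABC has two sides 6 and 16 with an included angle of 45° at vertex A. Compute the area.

Area = (1/2) * AB * AC * sin(A)
Area = (1/2) * 6 * 16 * sin(45°)
Area = (1/2) * 6 * 16 * sqrt(2)/2
Area = 24*sqrt(2)

24*sqrt(2)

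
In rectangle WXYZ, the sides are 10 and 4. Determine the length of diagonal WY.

A rectangle's diagonal splits it into two right triangles, with the diagonal as the hypotenuse.
By the Pythagorean theorem, d^2 = 10^2 + 4^2 = 116.
Therefore d = sqrt(116) = 2*sqrt(29).

2*sqrt(29)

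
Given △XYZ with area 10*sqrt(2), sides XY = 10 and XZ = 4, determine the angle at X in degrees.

From the SAS area formula Area = (1/2)ab sin(C), rearranging gives sin(C) = 2*Area/(ab).
sin(C) = 2 * 10*sqrt(2) / (40) = sqrt(2)/2.
Therefore C = arcsin(sqrt(2)/2) = 45°.
Since sin(180° - C) = sin(C), the obtuse angle 135° gives the same area, so C = 45° or C = 135°.

45° or 135°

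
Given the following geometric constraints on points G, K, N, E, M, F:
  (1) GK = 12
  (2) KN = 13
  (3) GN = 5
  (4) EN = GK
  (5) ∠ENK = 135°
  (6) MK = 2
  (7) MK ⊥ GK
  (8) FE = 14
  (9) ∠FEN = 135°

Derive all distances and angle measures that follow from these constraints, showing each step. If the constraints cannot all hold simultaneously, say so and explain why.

The constraints are consistent.

From the given relations:
  EN = GK = 12

Step 1: From GK = 12, KM = 2, and ∠GKM = 90°, by the law of cosines:
  GM² = GK² + KM² - 2·GK·KM·cos(90°) = 144 + 4 - 0 = 148
  GM = 2·√37

Step 2: From KN = 13, NE = 12, and ∠KNE = 135°, by the law of cosines:
  KE² = KN² + NE² - 2·KN·NE·cos(135°) = 169 + 144 + 220.6 = 533.6
  KE ≈ 23.1

Step 3: From NE = 12, EF = 14, and ∠NEF = 135°, by the law of cosines:
  NF² = NE² + EF² - 2·NE·EF·cos(135°) = 144 + 196 + 237.6 = 577.6
  NF ≈ 24.03

Step 4: From GK = 12, GN = 5, KN = 13, by the inverse law of cosines:
  cos(∠KGN) = (GK² + GN² - KN²) / (2·GK·GN)
  ∠KGN = 90°

Step 5: From KG = 12, KN = 13, GN = 5, by the inverse law of cosines:
  cos(∠GKN) = (KG² + KN² - GN²) / (2·KG·KN)
  ∠GKN = 22.62°

Step 6: From NG = 5, NK = 13, GK = 12, by the inverse law of cosines:
  cos(∠GNK) = (NG² + NK² - GK²) / (2·NG·NK)
  ∠GNK = 67.38°

Step 7: From GK = 12, GM = 2·√37, KM = 2, by the inverse law of cosines:
  cos(∠KGM) = (GK² + GM² - KM²) / (2·GK·GM)
  ∠KGM = 9.46°

Step 8: From KE = 23.1, KN = 13, EN = 12, by the inverse law of cosines:
  cos(∠EKN) = (KE² + KN² - EN²) / (2·KE·KN)
  ∠EKN = 21.55°

Step 9: From NE = 12, NF = 24.03, EF = 14, by the inverse law of cosines:
  cos(∠ENF) = (NE² + NF² - EF²) / (2·NE·NF)
  ∠ENF = 24.32°

Step 10: From EK = 23.1, EN = 12, KN = 13, by the inverse law of cosines:
  cos(∠KEN) = (EK² + EN² - KN²) / (2·EK·EN)
  ∠KEN = 23.45°

Step 11: From MG = 2·√37, MK = 2, GK = 12, by the inverse law of cosines:
  cos(∠GMK) = (MG² + MK² - GK²) / (2·MG·MK)
  ∠GMK = 80.54°

Step 12: From FE = 14, FN = 24.03, EN = 12, by the inverse law of cosines:
  cos(∠EFN) = (FE² + FN² - EN²) / (2·FE·FN)
  ∠EFN = 20.68°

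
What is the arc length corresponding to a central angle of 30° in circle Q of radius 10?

The full circumference is 2πr = 2π(10) = 20*pi.
The arc spans 30° out of 360°, which is a fraction of 1/12.
Arc length = 20*pi × 1/12 = 5*pi/3.

5*pi/3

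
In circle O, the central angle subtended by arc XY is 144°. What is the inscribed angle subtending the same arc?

Inscribed angle = 144° / 2 = 72° (inscribed angle theorem).

72°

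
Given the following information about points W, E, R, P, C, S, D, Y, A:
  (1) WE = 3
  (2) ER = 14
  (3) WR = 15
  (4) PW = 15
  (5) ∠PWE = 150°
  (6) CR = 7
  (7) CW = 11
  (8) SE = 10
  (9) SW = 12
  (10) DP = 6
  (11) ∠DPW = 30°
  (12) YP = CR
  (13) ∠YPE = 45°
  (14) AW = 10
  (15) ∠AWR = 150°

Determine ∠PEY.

From the given relations: YP = CR = 7.
Step 1: By the law of cosines on triangle EWP: EP² = 3² + 15² − 2·3·15·cos(150°) = 311.94, so EP ≈ 17.66.
Step 2: By the law of cosines on triangle EPY: EY² = 17.66² + 7² − 2·17.66·7·cos(45°) = 186.1, so EY ≈ 13.64.
Step 3: By the inverse law of cosines on triangle PEY: cos(∠PEY) = (17.66² + 13.64² − 7²) / (2·17.66·13.64) = 449.04/481.88 = 0.9319, so ∠PEY = 21.27°.

Therefore, the measure of angle ∠PEY = 21.27°.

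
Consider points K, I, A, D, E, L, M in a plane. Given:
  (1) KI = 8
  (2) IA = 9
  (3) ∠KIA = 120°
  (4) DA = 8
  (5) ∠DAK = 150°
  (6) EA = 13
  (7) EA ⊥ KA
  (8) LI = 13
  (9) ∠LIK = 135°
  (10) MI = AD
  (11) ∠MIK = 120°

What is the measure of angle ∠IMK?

From the given relations: MI = AD = 8.
Step 1: By the law of cosines on triangle MIK: MK² = 8² + 8² − 2·8·8·cos(120°) = 192, so MK = 8·√3.
Step 2: By the inverse law of cosines on triangle IMK: cos(∠IMK) = (8² + (8·√3)² − 8²) / (2·8·8·√3) = 192/221.7 = 0.866, so ∠IMK = 30°.

Therefore, the measure of angle ∠IMK = 30°.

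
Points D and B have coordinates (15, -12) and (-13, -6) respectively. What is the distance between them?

The horizontal distance is |-13 - 15| = 28 and the vertical distance is |-6 - -12| = 6.
By the Pythagorean theorem, d = sqrt(28^2 + 6^2) = sqrt(820) = 2*sqrt(205).

2*sqrt(205)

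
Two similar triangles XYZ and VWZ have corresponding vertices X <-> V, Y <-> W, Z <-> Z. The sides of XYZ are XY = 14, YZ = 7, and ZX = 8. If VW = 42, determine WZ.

k = 42/14 = 3. WZ = 3 * 7 = 21.

21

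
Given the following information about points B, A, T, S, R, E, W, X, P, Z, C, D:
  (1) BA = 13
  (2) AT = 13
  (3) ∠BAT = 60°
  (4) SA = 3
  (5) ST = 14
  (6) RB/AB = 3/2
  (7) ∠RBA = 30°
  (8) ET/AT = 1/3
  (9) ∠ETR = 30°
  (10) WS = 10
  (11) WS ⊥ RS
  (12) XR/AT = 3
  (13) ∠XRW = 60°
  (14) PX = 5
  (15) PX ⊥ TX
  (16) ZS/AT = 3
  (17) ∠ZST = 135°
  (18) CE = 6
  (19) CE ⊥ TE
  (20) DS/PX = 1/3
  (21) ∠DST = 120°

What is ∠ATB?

Step 1: By the law of cosines on triangle TAB: TB² = 13² + 13² − 2·13·13·cos(60°) = 169, so TB = 13.
Step 2: By the inverse law of cosines on triangle ATB: cos(∠ATB) = (13² + 13² − 13²) / (2·13·13) = 169/338 = 0.5, so ∠ATB = 60°.

Therefore, the measure of angle ∠ATB = 60°.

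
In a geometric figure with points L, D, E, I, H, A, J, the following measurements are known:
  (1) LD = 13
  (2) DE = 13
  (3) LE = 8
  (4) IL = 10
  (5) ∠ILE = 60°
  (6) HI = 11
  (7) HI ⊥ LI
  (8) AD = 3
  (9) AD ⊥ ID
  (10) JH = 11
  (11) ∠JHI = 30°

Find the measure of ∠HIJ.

Step 1: By the law of cosines on triangle IHJ: IJ² = 11² + 11² − 2·11·11·cos(30°) = 32.42, so IJ ≈ 5.69.
Step 2: By the inverse law of cosines on triangle HIJ: cos(∠HIJ) = (11² + 5.69² − 11²) / (2·11·5.69) = 32.42/125.27 = 0.2588, so ∠HIJ = 75°.

Therefore, the measure of angle ∠HIJ = 75°.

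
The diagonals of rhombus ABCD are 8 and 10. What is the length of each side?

The diagonals of a rhombus bisect each other at right angles.
Half-diagonals: 8/2 = 4 and 10/2 = 5
side = sqrt(4^2 + 5^2)
side = sqrt(16 + 25)
side = sqrt(41)

sqrt(41)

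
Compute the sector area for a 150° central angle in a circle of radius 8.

The full circle has area πr² = π(8)² = 64*pi.
The sector covers 150° out of 360°, a fraction of 5/12.
Sector area = 64*pi × 5/12 = 80*pi/3.

80*pi/3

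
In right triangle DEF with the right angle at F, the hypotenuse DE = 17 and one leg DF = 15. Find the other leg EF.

Rearranging the Pythagorean theorem to solve for the unknown leg:
leg^2 = hypotenuse^2 - known_leg^2 = 289 - 225 = 64
leg = sqrt(64) = 8.

8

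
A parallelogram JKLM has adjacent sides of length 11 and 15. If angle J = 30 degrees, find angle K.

In a parallelogram, consecutive angles are supplementary (sum to 180°).
angle K = 180 - angle J
angle K = 180 - 30
angle K = 150 degrees

150 degrees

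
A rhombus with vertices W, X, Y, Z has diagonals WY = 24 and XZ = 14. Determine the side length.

In a rhombus, the diagonals bisect each other perpendicularly, creating four congruent right triangles.
Each triangle has legs 12 (half of 24) and 7 (half of 14).
The hypotenuse of each right triangle is a side of the rhombus:
side = sqrt(12^2 + 7^2) = sqrt(193)

sqrt(193)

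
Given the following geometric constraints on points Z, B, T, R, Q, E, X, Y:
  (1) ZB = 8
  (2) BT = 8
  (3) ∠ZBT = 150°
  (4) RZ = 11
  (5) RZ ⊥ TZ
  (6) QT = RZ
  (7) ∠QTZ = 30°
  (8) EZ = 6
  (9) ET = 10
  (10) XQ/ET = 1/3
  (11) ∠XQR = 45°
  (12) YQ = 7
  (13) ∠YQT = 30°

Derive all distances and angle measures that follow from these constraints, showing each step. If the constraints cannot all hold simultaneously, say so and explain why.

The constraints are consistent.

From the given relations:
  QT = RZ = 11
  XQ = 1/3·ET = 1/3·10 ≈ 3.33

Step 1: From ZB = 8, BT = 8, and ∠ZBT = 150°, by the law of cosines:
  ZT² = ZB² + BT² - 2·ZB·BT·cos(150°) = 64 + 64 + 110.9 = 238.9
  ZT ≈ 15.45

Step 2: From TQ = 11, QY = 7, and ∠TQY = 30°, by the law of cosines:
  TY² = TQ² + QY² - 2·TQ·QY·cos(30°) = 121 + 49 - 133.4 = 36.63
  TY ≈ 6.05

Step 3: From ZT = 15.45, TQ = 11, and ∠ZTQ = 30°, by the law of cosines:
  ZQ² = ZT² + TQ² - 2·ZT·TQ·cos(30°) = 238.9 + 121 - 294.5 = 65.4
  ZQ ≈ 8.09

Step 4: From TZ = 15.45, ZR = 11, and ∠TZR = 90°, by the law of cosines:
  TR² = TZ² + ZR² - 2·TZ·ZR·cos(90°) = 238.9 + 121 - 0 = 359.9
  TR ≈ 18.97

Step 5: From ZB = 8, ZT = 15.45, BT = 8, by the inverse law of cosines:
  cos(∠BZT) = (ZB² + ZT² - BT²) / (2·ZB·ZT)
  ∠BZT = 15°

Step 6: From ZE = 6, ZT = 15.45, ET = 10, by the inverse law of cosines:
  cos(∠EZT) = (ZE² + ZT² - ET²) / (2·ZE·ZT)
  ∠EZT = 19.47°

Step 7: From TB = 8, TZ = 15.45, BZ = 8, by the inverse law of cosines:
  cos(∠BTZ) = (TB² + TZ² - BZ²) / (2·TB·TZ)
  ∠BTZ = 15°

Step 8: From TE = 10, TZ = 15.45, EZ = 6, by the inverse law of cosines:
  cos(∠ETZ) = (TE² + TZ² - EZ²) / (2·TE·TZ)
  ∠ETZ = 11.54°

Step 9: From TQ = 11, TY = 6.05, QY = 7, by the inverse law of cosines:
  cos(∠QTY) = (TQ² + TY² - QY²) / (2·TQ·TY)
  ∠QTY = 35.33°

Step 10: From ET = 10, EZ = 6, TZ = 15.45, by the inverse law of cosines:
  cos(∠TEZ) = (ET² + EZ² - TZ²) / (2·ET·EZ)
  ∠TEZ = 148.99°

Step 11: From YQ = 7, YT = 6.05, QT = 11, by the inverse law of cosines:
  cos(∠QYT) = (YQ² + YT² - QT²) / (2·YQ·YT)
  ∠QYT = 114.67°

Step 12: From ZQ = 8.09, ZT = 15.45, QT = 11, by the inverse law of cosines:
  cos(∠QZT) = (ZQ² + ZT² - QT²) / (2·ZQ·ZT)
  ∠QZT = 42.85°

Step 13: From TR = 18.97, TZ = 15.45, RZ = 11, by the inverse law of cosines:
  cos(∠RTZ) = (TR² + TZ² - RZ²) / (2·TR·TZ)
  ∠RTZ = 35.44°

Step 14: From RT = 18.97, RZ = 11, TZ = 15.45, by the inverse law of cosines:
  cos(∠TRZ) = (RT² + RZ² - TZ²) / (2·RT·RZ)
  ∠TRZ = 54.56°

Step 15: From QT = 11, QZ = 8.09, TZ = 15.45, by the inverse law of cosines:
  cos(∠TQZ) = (QT² + QZ² - TZ²) / (2·QT·QZ)
  ∠TQZ = 107.15°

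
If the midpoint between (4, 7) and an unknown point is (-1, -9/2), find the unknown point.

Using the midpoint formula: M = ((x1 + x2)/2, (y1 + y2)/2)
We know M = (-1, -9/2) and A = (4, 7)
For x: -1 = (4 + x2)/2, so x2 = 2*-1 - 4 = -6
For y: -9/2 = (7 + y2)/2, so y2 = 2*-9/2 - 7 = -16
C = (-6, -16)

(-6, -16)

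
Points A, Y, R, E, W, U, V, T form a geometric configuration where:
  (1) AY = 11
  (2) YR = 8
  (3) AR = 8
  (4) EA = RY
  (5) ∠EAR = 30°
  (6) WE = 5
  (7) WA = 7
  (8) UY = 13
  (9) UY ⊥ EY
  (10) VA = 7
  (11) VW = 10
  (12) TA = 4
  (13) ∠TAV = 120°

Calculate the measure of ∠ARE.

From the given relations: EA = RY = 8.
Step 1: By the law of cosines on triangle RAE: RE² = 8² + 8² − 2·8·8·cos(30°) = 17.15, so RE ≈ 4.14.
Step 2: By the inverse law of cosines on triangle ARE: cos(∠ARE) = (8² + 4.14² − 8²) / (2·8·4.14) = 17.15/66.26 = 0.2588, so ∠ARE = 75°.

Therefore, the measure of angle ∠ARE = 75°.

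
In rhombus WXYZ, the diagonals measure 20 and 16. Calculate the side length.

Half-diagonals are 10 and 8. side = sqrt(10^2 + 8^2) = sqrt(164) = 2*sqrt(41)

2*sqrt(41)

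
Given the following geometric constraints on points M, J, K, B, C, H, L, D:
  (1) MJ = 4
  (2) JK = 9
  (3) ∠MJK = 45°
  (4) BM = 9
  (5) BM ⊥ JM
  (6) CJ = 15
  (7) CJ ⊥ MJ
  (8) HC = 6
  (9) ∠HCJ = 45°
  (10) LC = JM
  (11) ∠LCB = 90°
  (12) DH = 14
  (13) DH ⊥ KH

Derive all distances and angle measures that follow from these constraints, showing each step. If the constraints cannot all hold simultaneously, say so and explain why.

The constraints are consistent.

From the given relations:
  LC = JM = 4

Step 1: From MJ = 4, JK = 9, and ∠MJK = 45°, by the law of cosines:
  MK² = MJ² + JK² - 2·MJ·JK·cos(45°) = 16 + 81 - 50.91 = 46.09
  MK ≈ 6.79

Step 2: From MJ = 4, JC = 15, and ∠MJC = 90°, by the law of cosines:
  MC² = MJ² + JC² - 2·MJ·JC·cos(90°) = 16 + 225 - 0 = 241
  MC ≈ 15.52

Step 3: From JM = 4, MB = 9, and ∠JMB = 90°, by the law of cosines:
  JB² = JM² + MB² - 2·JM·MB·cos(90°) = 16 + 81 - 0 = 97
  JB = √97

Step 4: From JC = 15, CH = 6, and ∠JCH = 45°, by the law of cosines:
  JH² = JC² + CH² - 2·JC·CH·cos(45°) = 225 + 36 - 127.3 = 133.7
  JH ≈ 11.56

Step 5: From MC = 15.52, MJ = 4, CJ = 15, by the inverse law of cosines:
  cos(∠CMJ) = (MC² + MJ² - CJ²) / (2·MC·MJ)
  ∠CMJ = 75.07°

Step 6: From MJ = 4, MK = 6.79, JK = 9, by the inverse law of cosines:
  cos(∠JMK) = (MJ² + MK² - JK²) / (2·MJ·MK)
  ∠JMK = 110.38°

Step 7: From JB = √97, JM = 4, BM = 9, by the inverse law of cosines:
  cos(∠BJM) = (JB² + JM² - BM²) / (2·JB·JM)
  ∠BJM = 66.04°

Step 8: From JC = 15, JH = 11.56, CH = 6, by the inverse law of cosines:
  cos(∠CJH) = (JC² + JH² - CH²) / (2·JC·JH)
  ∠CJH = 21.52°

Step 9: From KJ = 9, KM = 6.79, JM = 4, by the inverse law of cosines:
  cos(∠JKM) = (KJ² + KM² - JM²) / (2·KJ·KM)
  ∠JKM = 24.62°

Step 10: From BJ = √97, BM = 9, JM = 4, by the inverse law of cosines:
  cos(∠JBM) = (BJ² + BM² - JM²) / (2·BJ·BM)
  ∠JBM = 23.96°

Step 11: From CJ = 15, CM = 15.52, JM = 4, by the inverse law of cosines:
  cos(∠JCM) = (CJ² + CM² - JM²) / (2·CJ·CM)
  ∠JCM = 14.93°

Step 12: From HC = 6, HJ = 11.56, CJ = 15, by the inverse law of cosines:
  cos(∠CHJ) = (HC² + HJ² - CJ²) / (2·HC·HJ)
  ∠CHJ = 113.48°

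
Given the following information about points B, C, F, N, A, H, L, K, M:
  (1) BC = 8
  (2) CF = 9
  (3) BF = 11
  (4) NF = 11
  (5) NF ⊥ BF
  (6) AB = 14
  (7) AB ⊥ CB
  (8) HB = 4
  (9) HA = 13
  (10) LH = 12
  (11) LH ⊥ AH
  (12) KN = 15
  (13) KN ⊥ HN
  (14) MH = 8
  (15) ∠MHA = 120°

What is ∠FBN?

Step 1: By the law of cosines on triangle BFN: BN² = 11² + 11² − 2·11·11·cos(90°) = 242, so BN = 11·√2.
Step 2: By the inverse law of cosines on triangle FBN: cos(∠FBN) = (11² + (11·√2)² − 11²) / (2·11·11·√2) = 242/342.24 = 0.7071, so ∠FBN = 45°.

Therefore, the measure of angle ∠FBN = 45°.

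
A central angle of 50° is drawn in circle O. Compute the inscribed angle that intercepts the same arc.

Inscribed angle = 50° / 2 = 25° (inscribed angle theorem).

25°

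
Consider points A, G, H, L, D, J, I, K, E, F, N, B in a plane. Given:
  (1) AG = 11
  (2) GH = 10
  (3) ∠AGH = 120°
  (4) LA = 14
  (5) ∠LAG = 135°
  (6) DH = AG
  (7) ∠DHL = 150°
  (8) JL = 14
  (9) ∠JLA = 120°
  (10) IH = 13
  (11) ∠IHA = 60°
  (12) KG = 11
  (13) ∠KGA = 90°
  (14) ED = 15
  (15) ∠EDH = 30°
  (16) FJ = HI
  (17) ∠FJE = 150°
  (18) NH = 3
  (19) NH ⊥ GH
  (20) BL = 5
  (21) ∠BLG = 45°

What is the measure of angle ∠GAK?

Step 1: By the law of cosines on triangle AGK: AK² = 11² + 11² − 2·11·11·cos(90°) = 242, so AK = 11·√2.
Step 2: By the inverse law of cosines on triangle GAK: cos(∠GAK) = (11² + (11·√2)² − 11²) / (2·11·11·√2) = 242/342.24 = 0.7071, so ∠GAK = 45°.

Therefore, the measure of angle ∠GAK = 45°.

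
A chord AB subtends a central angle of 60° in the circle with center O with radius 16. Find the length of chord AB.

Chord length = 2r sin(θ/2)
= 2 × 16 × sin(60°/2)
= 2 × 16 × sin(30°)
= 16

16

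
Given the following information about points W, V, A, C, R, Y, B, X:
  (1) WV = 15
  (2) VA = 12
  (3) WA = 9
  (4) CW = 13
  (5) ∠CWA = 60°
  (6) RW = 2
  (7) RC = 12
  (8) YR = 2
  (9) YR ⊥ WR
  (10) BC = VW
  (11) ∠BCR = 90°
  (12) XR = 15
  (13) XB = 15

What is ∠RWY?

Step 1: By the law of cosines on triangle WRY: WY² = 2² + 2² − 2·2·2·cos(90°) = 8, so WY = 2·√2.
Step 2: By the inverse law of cosines on triangle RWY: cos(∠RWY) = (2² + (2·√2)² − 2²) / (2·2·2·√2) = 8/11.31 = 0.7071, so ∠RWY = 45°.

Therefore, the measure of angle ∠RWY = 45°.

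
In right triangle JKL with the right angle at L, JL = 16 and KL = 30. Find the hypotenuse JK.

In a right triangle, the square of the hypotenuse equals the sum of the squares of the two legs.
The legs are 16 and 30, so the hypotenuse = sqrt(256 + 900) = sqrt(1156) = 34.

34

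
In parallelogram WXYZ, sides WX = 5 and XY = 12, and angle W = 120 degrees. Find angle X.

In a parallelogram, consecutive angles are supplementary (sum to 180°).
angle X = 180 - angle W
angle X = 180 - 120
angle X = 60 degrees

60 degrees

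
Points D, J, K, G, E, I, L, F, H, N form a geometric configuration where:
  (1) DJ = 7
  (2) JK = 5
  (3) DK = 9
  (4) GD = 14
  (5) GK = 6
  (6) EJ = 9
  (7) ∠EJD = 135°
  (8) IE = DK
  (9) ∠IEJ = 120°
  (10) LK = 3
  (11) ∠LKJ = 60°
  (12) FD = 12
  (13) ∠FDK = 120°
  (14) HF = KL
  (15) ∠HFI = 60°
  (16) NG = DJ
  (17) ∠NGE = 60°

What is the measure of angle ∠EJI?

From the given relations: IE = DK = 9.
Step 1: By the law of cosines on triangle JEI: JI² = 9² + 9² − 2·9·9·cos(120°) = 243, so JI = 9·√3.
Step 2: By the inverse law of cosines on triangle EJI: cos(∠EJI) = (9² + (9·√3)² − 9²) / (2·9·9·√3) = 243/280.59 = 0.866, so ∠EJI = 30°.

Therefore, the measure of angle ∠EJI = 30°.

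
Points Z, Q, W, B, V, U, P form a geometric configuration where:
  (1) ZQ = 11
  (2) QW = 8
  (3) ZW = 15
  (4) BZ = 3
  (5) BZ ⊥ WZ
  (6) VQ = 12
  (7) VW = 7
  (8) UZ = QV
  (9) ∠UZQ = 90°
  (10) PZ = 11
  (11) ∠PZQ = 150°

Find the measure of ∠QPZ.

Step 1: By the law of cosines on triangle PZQ: PQ² = 11² + 11² − 2·11·11·cos(150°) = 451.58, so PQ ≈ 21.25.
Step 2: By the inverse law of cosines on triangle QPZ: cos(∠QPZ) = (21.25² + 11² − 11²) / (2·21.25·11) = 451.58/467.51 = 0.9659, so ∠QPZ = 15°.

Therefore, the measure of angle ∠QPZ = 15°.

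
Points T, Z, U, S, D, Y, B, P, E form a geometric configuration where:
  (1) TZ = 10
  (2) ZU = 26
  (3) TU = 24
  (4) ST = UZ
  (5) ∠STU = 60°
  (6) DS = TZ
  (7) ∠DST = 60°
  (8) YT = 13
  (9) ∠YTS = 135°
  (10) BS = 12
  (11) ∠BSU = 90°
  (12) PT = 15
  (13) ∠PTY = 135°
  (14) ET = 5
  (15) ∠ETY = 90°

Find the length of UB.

From the given relations: ST = UZ = 26.
Step 1: By the law of cosines on triangle UTS: US² = 24² + 26² − 2·24·26·cos(60°) = 628, so US = 2·√157.
Step 2: By the law of cosines on triangle USB: UB² = (2·√157)² + 12² − 2·2·√157·12·cos(90°) = 772, so UB = 2·√193.

Therefore, the length of UB = 2·√193.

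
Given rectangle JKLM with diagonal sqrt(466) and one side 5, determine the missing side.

The diagonal of a rectangle forms a right triangle with the two sides.
Rearranging the Pythagorean theorem: missing side = sqrt(d^2 - known^2).
= sqrt(466 - 25) = sqrt(441) = 21.

21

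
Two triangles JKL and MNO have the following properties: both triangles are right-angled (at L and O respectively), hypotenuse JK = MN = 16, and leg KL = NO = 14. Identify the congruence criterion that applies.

The given information matches HL: The hypotenuse and one leg of two right triangles are equal (Hypotenuse-Leg).

HL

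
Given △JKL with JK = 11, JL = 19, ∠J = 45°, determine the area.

When two sides and the included angle are known, the area formula is (1/2)ab sin(C).
The height from one side to the opposite vertex is 19 sin(45°) = 19*sqrt(2)/2.
Area = (1/2) * 11 * 19*sqrt(2)/2 = 209*sqrt(2)/4.

209*sqrt(2)/4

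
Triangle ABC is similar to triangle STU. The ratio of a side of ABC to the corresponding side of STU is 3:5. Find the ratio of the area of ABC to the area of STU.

Area scales with the square of linear dimensions. If every length is multiplied by 3/5, then the area is multiplied by (3/5)^2 = 9/25.
The area ratio is 9:25.

9:25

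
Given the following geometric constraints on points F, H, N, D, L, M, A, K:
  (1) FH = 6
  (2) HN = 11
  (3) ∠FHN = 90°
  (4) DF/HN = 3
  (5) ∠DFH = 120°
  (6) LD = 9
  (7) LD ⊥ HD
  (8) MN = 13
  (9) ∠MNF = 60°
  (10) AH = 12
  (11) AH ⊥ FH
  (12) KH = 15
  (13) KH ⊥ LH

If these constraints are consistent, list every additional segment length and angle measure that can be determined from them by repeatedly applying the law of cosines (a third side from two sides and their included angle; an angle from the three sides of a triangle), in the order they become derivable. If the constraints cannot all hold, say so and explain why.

The constraints are consistent. Derivable facts, in order:
After 1 step:
- FA = 6·√5
- FN = √157
- HD ≈ 36.37
After 2 steps:
- FM ≈ 12.77
- HL = 6·√39
- ∠AFH = 63.43°
- ∠DHF = 51.79°
- ∠FAH = 26.57°
- ∠FDH = 8.21°
- ∠FNH = 28.61°
- ∠HFN = 61.39°
After 3 steps:
- LK = 3·√181
- ∠DHL = 13.9°
- ∠DLH = 76.1°
- ∠FMN = 58.17°
- ∠MFN = 61.83°
After 4 steps:
- ∠HKL = 68.18°
- ∠HLK = 21.82°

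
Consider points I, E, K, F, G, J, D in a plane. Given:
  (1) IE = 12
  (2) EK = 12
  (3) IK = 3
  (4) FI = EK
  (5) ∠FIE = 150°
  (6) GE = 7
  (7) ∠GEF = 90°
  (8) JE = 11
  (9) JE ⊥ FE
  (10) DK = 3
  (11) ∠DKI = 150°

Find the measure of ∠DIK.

Step 1: By the law of cosines on triangle IKD: ID² = 3² + 3² − 2·3·3·cos(150°) = 33.59, so ID ≈ 5.8.
Step 2: By the inverse law of cosines on triangle DIK: cos(∠DIK) = (5.8² + 3² − 3²) / (2·5.8·3) = 33.59/34.77 = 0.9659, so ∠DIK = 15°.

Therefore, the measure of angle ∠DIK = 15°.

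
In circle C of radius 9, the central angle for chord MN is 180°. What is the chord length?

Drop a perpendicular from the center to the chord, bisecting both the chord and the central angle.
Each half-chord = r sin(θ/2) = 9 sin(90°).
The full chord = 2 × 9 × sin(90°) = 18.

18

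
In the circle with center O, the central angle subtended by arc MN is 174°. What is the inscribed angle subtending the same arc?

An inscribed angle intercepts an arc from a point on the circle, while the central angle intercepts the same arc from the center.
The inscribed angle is always half the central angle: 174° / 2 = 87°.

87°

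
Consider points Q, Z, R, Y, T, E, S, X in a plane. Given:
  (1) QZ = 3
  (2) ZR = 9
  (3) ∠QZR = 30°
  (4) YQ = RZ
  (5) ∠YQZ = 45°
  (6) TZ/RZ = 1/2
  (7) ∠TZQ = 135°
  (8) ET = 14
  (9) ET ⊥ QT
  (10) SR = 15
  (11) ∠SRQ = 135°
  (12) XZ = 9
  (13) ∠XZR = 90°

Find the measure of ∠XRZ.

Step 1: By the law of cosines on triangle RZX: RX² = 9² + 9² − 2·9·9·cos(90°) = 162, so RX = 9·√2.
Step 2: By the inverse law of cosines on triangle XRZ: cos(∠XRZ) = ((9·√2)² + 9² − 9²) / (2·9·√2·9) = 162/229.1 = 0.7071, so ∠XRZ = 45°.

Therefore, the measure of angle ∠XRZ = 45°.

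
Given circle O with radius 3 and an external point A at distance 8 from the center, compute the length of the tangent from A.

The tangent, radius, and line from the external point to the center form a right triangle.
The right angle is where the tangent meets the radius.
By the Pythagorean theorem: tangent² + 3² = 8²
tangent² = 64 - 9 = 55
tangent = sqrt(55)

sqrt(55)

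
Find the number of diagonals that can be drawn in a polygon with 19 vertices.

The number of diagonals in an n-gon is n(n - 3)/2.
For n = 19: 19(19 - 3)/2 = 19 × 16 / 2 = 152.

152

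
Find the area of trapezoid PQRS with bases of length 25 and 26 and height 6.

Area = (25 + 26) * 6 / 2 = 306 / 2 = 153

153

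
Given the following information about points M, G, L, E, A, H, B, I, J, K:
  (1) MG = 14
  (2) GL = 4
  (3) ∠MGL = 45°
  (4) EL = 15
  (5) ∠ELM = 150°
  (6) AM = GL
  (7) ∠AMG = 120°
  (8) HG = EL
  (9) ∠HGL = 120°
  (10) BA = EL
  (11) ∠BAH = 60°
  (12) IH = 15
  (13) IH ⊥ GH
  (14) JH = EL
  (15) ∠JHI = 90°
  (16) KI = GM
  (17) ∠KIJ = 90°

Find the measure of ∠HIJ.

From the given relations: JH = EL = 15.
Step 1: By the law of cosines on triangle IHJ: IJ² = 15² + 15² − 2·15·15·cos(90°) = 450, so IJ = 15·√2.
Step 2: By the inverse law of cosines on triangle HIJ: cos(∠HIJ) = (15² + (15·√2)² − 15²) / (2·15·15·√2) = 450/636.4 = 0.7071, so ∠HIJ = 45°.

Therefore, the measure of angle ∠HIJ = 45°.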